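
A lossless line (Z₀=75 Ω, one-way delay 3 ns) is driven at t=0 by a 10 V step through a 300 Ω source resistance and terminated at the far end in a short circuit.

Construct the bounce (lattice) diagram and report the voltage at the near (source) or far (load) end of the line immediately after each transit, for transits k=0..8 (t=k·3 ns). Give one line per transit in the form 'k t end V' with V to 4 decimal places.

Γ_L=-1.000000, Γ_S=0.600000; launch V₁=10·75/375=2.000000
k=0 src: V=2.0000
k=1 load: inc=2.000000, refl=2.000000·-1.000000=-2.0000; V=0.000000+2.000000+-2.000000=0.0000
k=2 src: inc=-2.000000, refl=-2.000000·0.600000=-1.2000; V=2.000000+-2.000000+-1.200000=-1.2000
k=3 load: inc=-1.200000, refl=-1.200000·-1.000000=1.2000; V=0.000000+-1.200000+1.200000=0.0000
k=4 src: inc=1.200000, refl=1.200000·0.600000=0.7200; V=-1.200000+1.200000+0.720000=0.7200
k=5 load: inc=0.720000, refl=0.720000·-1.000000=-0.7200; V=0.000000+0.720000+-0.720000=0.0000
k=6 src: inc=-0.720000, refl=-0.720000·0.600000=-0.4320; V=0.720000+-0.720000+-0.432000=-0.4320
k=7 load: inc=-0.432000, refl=-0.432000·-1.000000=0.4320; V=0.000000+-0.432000+0.432000=0.0000
k=8 src: inc=0.432000, refl=0.432000·0.600000=0.2592; V=-0.432000+0.432000+0.259200=0.2592

0 0 source 2.0000
1 3 load 0.0000
2 6 source -1.2000
3 9 load 0.0000
4 12 source 0.7200
5 15 load 0.0000
6 18 source -0.4320
7 21 load 0.0000
8 24 source 0.2592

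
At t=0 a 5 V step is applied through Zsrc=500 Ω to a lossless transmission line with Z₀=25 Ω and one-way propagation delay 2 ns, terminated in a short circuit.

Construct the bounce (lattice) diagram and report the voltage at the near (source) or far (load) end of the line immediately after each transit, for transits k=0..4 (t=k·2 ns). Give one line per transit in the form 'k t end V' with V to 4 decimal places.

Γ_L=-1.000000, Γ_S=0.904762; launch V₁=5·25/525=0.238095
k=0 src: V=0.2381
k=1 load: inc=0.238095, refl=0.238095·-1.000000=-0.2381; V=0.000000+0.238095+-0.238095=0.0000
k=2 src: inc=-0.238095, refl=-0.238095·0.904762=-0.2154; V=0.238095+-0.238095+-0.215420=-0.2154
k=3 load: inc=-0.215420, refl=-0.215420·-1.000000=0.2154; V=0.000000+-0.215420+0.215420=0.0000
k=4 src: inc=0.215420, refl=0.215420·0.904762=0.1949; V=-0.215420+0.215420+0.194903=0.1949

0 0 source 0.2381
1 2 load 0.0000
2 4 source -0.2154
3 6 load 0.0000
4 8 source 0.1949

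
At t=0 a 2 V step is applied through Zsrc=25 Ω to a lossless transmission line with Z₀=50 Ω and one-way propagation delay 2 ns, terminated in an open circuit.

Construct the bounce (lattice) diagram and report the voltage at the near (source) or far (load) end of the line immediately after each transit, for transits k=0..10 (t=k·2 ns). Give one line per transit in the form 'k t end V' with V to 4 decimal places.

Γ_L=1.000000, Γ_S=-0.333333; launch V₁=2·50/75=1.333333
k=0 src: V=1.3333
k=1 load: inc=1.333333, refl=1.333333·1.000000=1.3333; V=0.000000+1.333333+1.333333=2.6667
k=2 src: inc=1.333333, refl=1.333333·-0.333333=-0.4444; V=1.333333+1.333333+-0.444444=2.2222
k=3 load: inc=-0.444444, refl=-0.444444·1.000000=-0.4444; V=2.666667+-0.444444+-0.444444=1.7778
k=4 src: inc=-0.444444, refl=-0.444444·-0.333333=0.1481; V=2.222222+-0.444444+0.148148=1.9259
k=5 load: inc=0.148148, refl=0.148148·1.000000=0.1481; V=1.777778+0.148148+0.148148=2.0741
k=6 src: inc=0.148148, refl=0.148148·-0.333333=-0.0494; V=1.925926+0.148148+-0.049383=2.0247
k=7 load: inc=-0.049383, refl=-0.049383·1.000000=-0.0494; V=2.074074+-0.049383+-0.049383=1.9753
k=8 src: inc=-0.049383, refl=-0.049383·-0.333333=0.0165; V=2.024691+-0.049383+0.016461=1.9918
k=9 load: inc=0.016461, refl=0.016461·1.000000=0.0165; V=1.975309+0.016461+0.016461=2.0082
k=10 src: inc=0.016461, refl=0.016461·-0.333333=-0.0055; V=1.991770+0.016461+-0.005487=2.0027

0 0 source 1.3333
1 2 load 2.6667
2 4 source 2.2222
3 6 load 1.7778
4 8 source 1.9259
5 10 load 2.0741
6 12 source 2.0247
7 14 load 1.9753
8 16 source 1.9918
9 18 load 2.0082
10 20 source 2.0027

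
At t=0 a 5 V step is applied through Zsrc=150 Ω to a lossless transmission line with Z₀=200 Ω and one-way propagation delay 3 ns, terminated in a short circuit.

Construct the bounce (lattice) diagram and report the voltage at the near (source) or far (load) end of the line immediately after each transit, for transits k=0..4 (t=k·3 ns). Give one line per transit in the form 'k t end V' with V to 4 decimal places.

Γ_L=-1.000000, Γ_S=-0.142857; launch V₁=5·200/350=2.857143
k=0 src: V=2.8571
k=1 load: inc=2.857143, refl=2.857143·-1.000000=-2.8571; V=0.000000+2.857143+-2.857143=0.0000
k=2 src: inc=-2.857143, refl=-2.857143·-0.142857=0.4082; V=2.857143+-2.857143+0.408163=0.4082
k=3 load: inc=0.408163, refl=0.408163·-1.000000=-0.4082; V=0.000000+0.408163+-0.408163=0.0000
k=4 src: inc=-0.408163, refl=-0.408163·-0.142857=0.0583; V=0.408163+-0.408163+0.058309=0.0583

0 0 source 2.8571
1 3 load 0.0000
2 6 source 0.4082
3 9 load 0.0000
4 12 source 0.0583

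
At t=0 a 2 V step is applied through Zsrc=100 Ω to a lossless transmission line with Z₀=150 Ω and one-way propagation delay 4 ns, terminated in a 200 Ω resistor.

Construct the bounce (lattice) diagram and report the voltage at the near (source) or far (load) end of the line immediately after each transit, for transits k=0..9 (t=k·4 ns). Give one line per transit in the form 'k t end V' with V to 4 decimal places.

Γ_L=0.142857, Γ_S=-0.200000; launch V₁=2·150/250=1.200000
k=0 src: V=1.2000
k=1 load: inc=1.200000, refl=1.200000·0.142857=0.1714; V=0.000000+1.200000+0.171429=1.3714
k=2 src: inc=0.171429, refl=0.171429·-0.200000=-0.0343; V=1.200000+0.171429+-0.034286=1.3371
k=3 load: inc=-0.034286, refl=-0.034286·0.142857=-0.0049; V=1.371429+-0.034286+-0.004898=1.3322
k=4 src: inc=-0.004898, refl=-0.004898·-0.200000=0.0010; V=1.337143+-0.004898+0.000980=1.3332
k=5 load: inc=0.000980, refl=0.000980·0.142857=0.0001; V=1.332245+0.000980+0.000140=1.3334
k=6 src: inc=0.000140, refl=0.000140·-0.200000=-0.0000; V=1.333224+0.000140+-0.000028=1.3333
k=7 load: inc=-0.000028, refl=-0.000028·0.142857=-0.0000; V=1.333364+-0.000028+-0.000004=1.3333
k=8 src: inc=-0.000004, refl=-0.000004·-0.200000=0.0000; V=1.333336+-0.000004+0.000001=1.3333
k=9 load: inc=0.000001, refl=0.000001·0.142857=0.0000; V=1.333332+0.000001+0.000000=1.3333

0 0 source 1.2000
1 4 load 1.3714
2 8 source 1.3371
3 12 load 1.3322
4 16 source 1.3332
5 20 load 1.3334
6 24 source 1.3333
7 28 load 1.3333
8 32 source 1.3333
9 36 load 1.3333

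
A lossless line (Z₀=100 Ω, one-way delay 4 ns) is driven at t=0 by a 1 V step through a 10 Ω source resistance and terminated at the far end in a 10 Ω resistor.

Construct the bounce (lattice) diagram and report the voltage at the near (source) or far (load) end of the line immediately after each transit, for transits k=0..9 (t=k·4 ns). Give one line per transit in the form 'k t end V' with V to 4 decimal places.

Γ_L=-0.818182, Γ_S=-0.818182; launch V₁=1·100/110=0.909091
k=0 src: V=0.9091
k=1 load: inc=0.909091, refl=0.909091·-0.818182=-0.7438; V=0.000000+0.909091+-0.743802=0.1653
k=2 src: inc=-0.743802, refl=-0.743802·-0.818182=0.6086; V=0.909091+-0.743802+0.608565=0.7739
k=3 load: inc=0.608565, refl=0.608565·-0.818182=-0.4979; V=0.165289+0.608565+-0.497917=0.2759
k=4 src: inc=-0.497917, refl=-0.497917·-0.818182=0.4074; V=0.773854+-0.497917+0.407386=0.6833
k=5 load: inc=0.407386, refl=0.407386·-0.818182=-0.3333; V=0.275937+0.407386+-0.333316=0.3500
k=6 src: inc=-0.333316, refl=-0.333316·-0.818182=0.2727; V=0.683324+-0.333316+0.272713=0.6227
k=7 load: inc=0.272713, refl=0.272713·-0.818182=-0.2231; V=0.350008+0.272713+-0.223129=0.3996
k=8 src: inc=-0.223129, refl=-0.223129·-0.818182=0.1826; V=0.622721+-0.223129+0.182560=0.5822
k=9 load: inc=0.182560, refl=0.182560·-0.818182=-0.1494; V=0.399592+0.182560+-0.149367=0.4328

0 0 source 0.9091
1 4 load 0.1653
2 8 source 0.7739
3 12 load 0.2759
4 16 source 0.6833
5 20 load 0.3500
6 24 source 0.6227
7 28 load 0.3996
8 32 source 0.5822
9 36 load 0.4328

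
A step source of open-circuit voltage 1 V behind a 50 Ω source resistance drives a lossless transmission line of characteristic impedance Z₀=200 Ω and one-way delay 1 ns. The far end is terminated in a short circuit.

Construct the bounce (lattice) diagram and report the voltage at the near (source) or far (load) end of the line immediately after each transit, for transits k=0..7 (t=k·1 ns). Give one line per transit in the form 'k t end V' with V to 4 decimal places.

Γ_L=-1.000000, Γ_S=-0.600000; launch V₁=1·200/250=0.800000
k=0 src: V=0.8000
k=1 load: inc=0.800000, refl=0.800000·-1.000000=-0.8000; V=0.000000+0.800000+-0.800000=0.0000
k=2 src: inc=-0.800000, refl=-0.800000·-0.600000=0.4800; V=0.800000+-0.800000+0.480000=0.4800
k=3 load: inc=0.480000, refl=0.480000·-1.000000=-0.4800; V=0.000000+0.480000+-0.480000=0.0000
k=4 src: inc=-0.480000, refl=-0.480000·-0.600000=0.2880; V=0.480000+-0.480000+0.288000=0.2880
k=5 load: inc=0.288000, refl=0.288000·-1.000000=-0.2880; V=0.000000+0.288000+-0.288000=0.0000
k=6 src: inc=-0.288000, refl=-0.288000·-0.600000=0.1728; V=0.288000+-0.288000+0.172800=0.1728
k=7 load: inc=0.172800, refl=0.172800·-1.000000=-0.1728; V=0.000000+0.172800+-0.172800=0.0000

0 0 source 0.8000
1 1 load 0.0000
2 2 source 0.4800
3 3 load 0.0000
4 4 source 0.2880
5 5 load 0.0000
6 6 source 0.1728
7 7 load 0.0000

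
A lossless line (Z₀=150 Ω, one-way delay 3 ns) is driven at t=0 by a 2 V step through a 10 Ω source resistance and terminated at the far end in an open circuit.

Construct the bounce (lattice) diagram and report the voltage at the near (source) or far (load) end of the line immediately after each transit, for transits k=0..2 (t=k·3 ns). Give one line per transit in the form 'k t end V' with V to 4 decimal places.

Γ_L=1.000000, Γ_S=-0.875000; launch V₁=2·150/160=1.875000
k=0 src: V=1.8750
k=1 load: inc=1.875000, refl=1.875000·1.000000=1.8750; V=0.000000+1.875000+1.875000=3.7500
k=2 src: inc=1.875000, refl=1.875000·-0.875000=-1.6406; V=1.875000+1.875000+-1.640625=2.1094

0 0 source 1.8750
1 3 load 3.7500
2 6 source 2.1094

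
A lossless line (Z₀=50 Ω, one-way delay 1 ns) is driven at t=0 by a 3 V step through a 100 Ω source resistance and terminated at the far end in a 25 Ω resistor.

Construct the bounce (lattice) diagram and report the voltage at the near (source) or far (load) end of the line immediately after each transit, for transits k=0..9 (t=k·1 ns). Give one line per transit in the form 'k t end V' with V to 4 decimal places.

0 0 source 1.0000
1 1 load 0.6667
2 2 source 0.5556
3 3 load 0.5926
4 4 source 0.6049
5 5 load 0.6008
6 6 source 0.5995
7 7 load 0.5999
8 8 source 0.6001
9 9 load 0.6000

Γ_L=-0.333333, Γ_S=0.333333; launch V₁=3·50/150=1.000000
k=0 src: V=1.0000
k=1 load: inc=1.000000, refl=1.000000·-0.333333=-0.3333; V=0.000000+1.000000+-0.333333=0.6667
k=2 src: inc=-0.333333, refl=-0.333333·0.333333=-0.1111; V=1.000000+-0.333333+-0.111111=0.5556
k=3 load: inc=-0.111111, refl=-0.111111·-0.333333=0.0370; V=0.666667+-0.111111+0.037037=0.5926
k=4 src: inc=0.037037, refl=0.037037·0.333333=0.0123; V=0.555556+0.037037+0.012346=0.6049
k=5 load: inc=0.012346, refl=0.012346·-0.333333=-0.0041; V=0.592593+0.012346+-0.004115=0.6008
k=6 src: inc=-0.004115, refl=-0.004115·0.333333=-0.0014; V=0.604938+-0.004115+-0.001372=0.5995
k=7 load: inc=-0.001372, refl=-0.001372·-0.333333=0.0005; V=0.600823+-0.001372+0.000457=0.5999
k=8 src: inc=0.000457, refl=0.000457·0.333333=0.0002; V=0.599451+0.000457+0.000152=0.6001
k=9 load: inc=0.000152, refl=0.000152·-0.333333=-0.0001; V=0.599909+0.000152+-0.000051=0.6000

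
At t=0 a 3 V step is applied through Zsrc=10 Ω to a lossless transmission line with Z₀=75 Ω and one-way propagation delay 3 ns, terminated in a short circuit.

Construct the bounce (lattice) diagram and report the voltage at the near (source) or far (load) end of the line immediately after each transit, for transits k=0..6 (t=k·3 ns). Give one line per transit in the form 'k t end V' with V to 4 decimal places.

0 0 source 2.6471
1 3 load 0.0000
2 6 source 2.0242
3 9 load 0.0000
4 12 source 1.5479
5 15 load 0.0000
6 18 source 1.1837

Γ_L=-1.000000, Γ_S=-0.764706; launch V₁=3·75/85=2.647059
k=0 src: V=2.6471
k=1 load: inc=2.647059, refl=2.647059·-1.000000=-2.6471; V=0.000000+2.647059+-2.647059=0.0000
k=2 src: inc=-2.647059, refl=-2.647059·-0.764706=2.0242; V=2.647059+-2.647059+2.024221=2.0242
k=3 load: inc=2.024221, refl=2.024221·-1.000000=-2.0242; V=0.000000+2.024221+-2.024221=0.0000
k=4 src: inc=-2.024221, refl=-2.024221·-0.764706=1.5479; V=2.024221+-2.024221+1.547934=1.5479
k=5 load: inc=1.547934, refl=1.547934·-1.000000=-1.5479; V=0.000000+1.547934+-1.547934=0.0000
k=6 src: inc=-1.547934, refl=-1.547934·-0.764706=1.1837; V=1.547934+-1.547934+1.183714=1.1837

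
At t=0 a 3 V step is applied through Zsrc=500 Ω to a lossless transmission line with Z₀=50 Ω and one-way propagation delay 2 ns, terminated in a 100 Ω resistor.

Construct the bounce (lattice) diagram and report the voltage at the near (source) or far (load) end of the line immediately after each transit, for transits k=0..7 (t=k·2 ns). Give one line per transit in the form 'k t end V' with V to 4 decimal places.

0 0 source 0.2727
1 2 load 0.3636
2 4 source 0.4380
3 6 load 0.4628
4 8 source 0.4831
5 10 load 0.4899
6 12 source 0.4954
7 14 load 0.4972

Γ_L=0.333333, Γ_S=0.818182; launch V₁=3·50/550=0.272727
k=0 src: V=0.2727
k=1 load: inc=0.272727, refl=0.272727·0.333333=0.0909; V=0.000000+0.272727+0.090909=0.3636
k=2 src: inc=0.090909, refl=0.090909·0.818182=0.0744; V=0.272727+0.090909+0.074380=0.4380
k=3 load: inc=0.074380, refl=0.074380·0.333333=0.0248; V=0.363636+0.074380+0.024793=0.4628
k=4 src: inc=0.024793, refl=0.024793·0.818182=0.0203; V=0.438017+0.024793+0.020285=0.4831
k=5 load: inc=0.020285, refl=0.020285·0.333333=0.0068; V=0.462810+0.020285+0.006762=0.4899
k=6 src: inc=0.006762, refl=0.006762·0.818182=0.0055; V=0.483095+0.006762+0.005532=0.4954
k=7 load: inc=0.005532, refl=0.005532·0.333333=0.0018; V=0.489857+0.005532+0.001844=0.4972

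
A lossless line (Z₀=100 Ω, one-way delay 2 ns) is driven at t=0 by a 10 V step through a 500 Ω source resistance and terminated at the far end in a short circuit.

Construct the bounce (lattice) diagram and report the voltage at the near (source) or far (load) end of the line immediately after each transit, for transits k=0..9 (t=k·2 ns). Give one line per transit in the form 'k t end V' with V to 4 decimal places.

Γ_L=-1.000000, Γ_S=0.666667; launch V₁=10·100/600=1.666667
k=0 src: V=1.6667
k=1 load: inc=1.666667, refl=1.666667·-1.000000=-1.6667; V=0.000000+1.666667+-1.666667=0.0000
k=2 src: inc=-1.666667, refl=-1.666667·0.666667=-1.1111; V=1.666667+-1.666667+-1.111111=-1.1111
k=3 load: inc=-1.111111, refl=-1.111111·-1.000000=1.1111; V=0.000000+-1.111111+1.111111=0.0000
k=4 src: inc=1.111111, refl=1.111111·0.666667=0.7407; V=-1.111111+1.111111+0.740741=0.7407
k=5 load: inc=0.740741, refl=0.740741·-1.000000=-0.7407; V=0.000000+0.740741+-0.740741=0.0000
k=6 src: inc=-0.740741, refl=-0.740741·0.666667=-0.4938; V=0.740741+-0.740741+-0.493827=-0.4938
k=7 load: inc=-0.493827, refl=-0.493827·-1.000000=0.4938; V=0.000000+-0.493827+0.493827=0.0000
k=8 src: inc=0.493827, refl=0.493827·0.666667=0.3292; V=-0.493827+0.493827+0.329218=0.3292
k=9 load: inc=0.329218, refl=0.329218·-1.000000=-0.3292; V=0.000000+0.329218+-0.329218=0.0000

0 0 source 1.6667
1 2 load 0.0000
2 4 source -1.1111
3 6 load 0.0000
4 8 source 0.7407
5 10 load 0.0000
6 12 source -0.4938
7 14 load 0.0000
8 16 source 0.3292
9 18 load 0.0000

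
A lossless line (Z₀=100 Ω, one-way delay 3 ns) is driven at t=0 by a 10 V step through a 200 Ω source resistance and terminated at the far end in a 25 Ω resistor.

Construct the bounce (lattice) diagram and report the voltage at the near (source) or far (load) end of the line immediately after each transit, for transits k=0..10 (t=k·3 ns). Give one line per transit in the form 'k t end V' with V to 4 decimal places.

Γ_L=-0.600000, Γ_S=0.333333; launch V₁=10·100/300=3.333333
k=0 src: V=3.3333
k=1 load: inc=3.333333, refl=3.333333·-0.600000=-2.0000; V=0.000000+3.333333+-2.000000=1.3333
k=2 src: inc=-2.000000, refl=-2.000000·0.333333=-0.6667; V=3.333333+-2.000000+-0.666667=0.6667
k=3 load: inc=-0.666667, refl=-0.666667·-0.600000=0.4000; V=1.333333+-0.666667+0.400000=1.0667
k=4 src: inc=0.400000, refl=0.400000·0.333333=0.1333; V=0.666667+0.400000+0.133333=1.2000
k=5 load: inc=0.133333, refl=0.133333·-0.600000=-0.0800; V=1.066667+0.133333+-0.080000=1.1200
k=6 src: inc=-0.080000, refl=-0.080000·0.333333=-0.0267; V=1.200000+-0.080000+-0.026667=1.0933
k=7 load: inc=-0.026667, refl=-0.026667·-0.600000=0.0160; V=1.120000+-0.026667+0.016000=1.1093
k=8 src: inc=0.016000, refl=0.016000·0.333333=0.0053; V=1.093333+0.016000+0.005333=1.1147
k=9 load: inc=0.005333, refl=0.005333·-0.600000=-0.0032; V=1.109333+0.005333+-0.003200=1.1115
k=10 src: inc=-0.003200, refl=-0.003200·0.333333=-0.0011; V=1.114667+-0.003200+-0.001067=1.1104

0 0 source 3.3333
1 3 load 1.3333
2 6 source 0.6667
3 9 load 1.0667
4 12 source 1.2000
5 15 load 1.1200
6 18 source 1.0933
7 21 load 1.1093
8 24 source 1.1147
9 27 load 1.1115
10 30 source 1.1104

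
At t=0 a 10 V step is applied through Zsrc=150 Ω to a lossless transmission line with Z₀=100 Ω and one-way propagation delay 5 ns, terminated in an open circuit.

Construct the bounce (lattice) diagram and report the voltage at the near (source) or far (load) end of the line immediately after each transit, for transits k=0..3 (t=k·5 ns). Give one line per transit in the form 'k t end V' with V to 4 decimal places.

Γ_L=1.000000, Γ_S=0.200000; launch V₁=10·100/250=4.000000
k=0 src: V=4.0000
k=1 load: inc=4.000000, refl=4.000000·1.000000=4.0000; V=0.000000+4.000000+4.000000=8.0000
k=2 src: inc=4.000000, refl=4.000000·0.200000=0.8000; V=4.000000+4.000000+0.800000=8.8000
k=3 load: inc=0.800000, refl=0.800000·1.000000=0.8000; V=8.000000+0.800000+0.800000=9.6000

0 0 source 4.0000
1 5 load 8.0000
2 10 source 8.8000
3 15 load 9.6000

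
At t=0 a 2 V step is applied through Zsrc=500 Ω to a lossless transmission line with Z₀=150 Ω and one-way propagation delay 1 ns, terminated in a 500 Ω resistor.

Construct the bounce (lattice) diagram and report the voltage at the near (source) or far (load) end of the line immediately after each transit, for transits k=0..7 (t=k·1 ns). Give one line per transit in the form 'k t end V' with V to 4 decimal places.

0 0 source 0.4615
1 1 load 0.7101
2 2 source 0.8439
3 3 load 0.9159
4 4 source 0.9547
5 5 load 0.9756
6 6 source 0.9869
7 7 load 0.9929

Γ_L=0.538462, Γ_S=0.538462; launch V₁=2·150/650=0.461538
k=0 src: V=0.4615
k=1 load: inc=0.461538, refl=0.461538·0.538462=0.2485; V=0.000000+0.461538+0.248521=0.7101
k=2 src: inc=0.248521, refl=0.248521·0.538462=0.1338; V=0.461538+0.248521+0.133819=0.8439
k=3 load: inc=0.133819, refl=0.133819·0.538462=0.0721; V=0.710059+0.133819+0.072056=0.9159
k=4 src: inc=0.072056, refl=0.072056·0.538462=0.0388; V=0.843878+0.072056+0.038800=0.9547
k=5 load: inc=0.038800, refl=0.038800·0.538462=0.0209; V=0.915934+0.038800+0.020892=0.9756
k=6 src: inc=0.020892, refl=0.020892·0.538462=0.0112; V=0.954734+0.020892+0.011250=0.9869
k=7 load: inc=0.011250, refl=0.011250·0.538462=0.0061; V=0.975626+0.011250+0.006057=0.9929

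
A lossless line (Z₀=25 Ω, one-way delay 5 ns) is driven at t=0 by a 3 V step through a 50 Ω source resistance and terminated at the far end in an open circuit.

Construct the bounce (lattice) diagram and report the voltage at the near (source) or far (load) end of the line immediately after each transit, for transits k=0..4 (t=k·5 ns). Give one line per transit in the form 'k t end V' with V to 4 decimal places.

Γ_L=1.000000, Γ_S=0.333333; launch V₁=3·25/75=1.000000
k=0 src: V=1.0000
k=1 load: inc=1.000000, refl=1.000000·1.000000=1.0000; V=0.000000+1.000000+1.000000=2.0000
k=2 src: inc=1.000000, refl=1.000000·0.333333=0.3333; V=1.000000+1.000000+0.333333=2.3333
k=3 load: inc=0.333333, refl=0.333333·1.000000=0.3333; V=2.000000+0.333333+0.333333=2.6667
k=4 src: inc=0.333333, refl=0.333333·0.333333=0.1111; V=2.333333+0.333333+0.111111=2.7778

0 0 source 1.0000
1 5 load 2.0000
2 10 source 2.3333
3 15 load 2.6667
4 20 source 2.7778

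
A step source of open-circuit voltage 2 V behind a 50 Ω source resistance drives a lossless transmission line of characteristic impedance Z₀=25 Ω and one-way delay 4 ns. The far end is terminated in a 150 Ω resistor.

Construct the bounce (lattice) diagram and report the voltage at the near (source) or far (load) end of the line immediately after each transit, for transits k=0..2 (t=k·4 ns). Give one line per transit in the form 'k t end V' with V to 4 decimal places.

0 0 source 0.6667
1 4 load 1.1429
2 8 source 1.3016

Γ_L=0.714286, Γ_S=0.333333; launch V₁=2·25/75=0.666667
k=0 src: V=0.6667
k=1 load: inc=0.666667, refl=0.666667·0.714286=0.4762; V=0.000000+0.666667+0.476190=1.1429
k=2 src: inc=0.476190, refl=0.476190·0.333333=0.1587; V=0.666667+0.476190+0.158730=1.3016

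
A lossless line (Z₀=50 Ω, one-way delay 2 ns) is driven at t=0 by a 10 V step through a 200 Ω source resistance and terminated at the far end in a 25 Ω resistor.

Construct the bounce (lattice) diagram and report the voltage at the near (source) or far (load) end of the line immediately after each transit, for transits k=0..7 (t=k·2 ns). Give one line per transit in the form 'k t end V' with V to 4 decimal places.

Γ_L=-0.333333, Γ_S=0.600000; launch V₁=10·50/250=2.000000
k=0 src: V=2.0000
k=1 load: inc=2.000000, refl=2.000000·-0.333333=-0.6667; V=0.000000+2.000000+-0.666667=1.3333
k=2 src: inc=-0.666667, refl=-0.666667·0.600000=-0.4000; V=2.000000+-0.666667+-0.400000=0.9333
k=3 load: inc=-0.400000, refl=-0.400000·-0.333333=0.1333; V=1.333333+-0.400000+0.133333=1.0667
k=4 src: inc=0.133333, refl=0.133333·0.600000=0.0800; V=0.933333+0.133333+0.080000=1.1467
k=5 load: inc=0.080000, refl=0.080000·-0.333333=-0.0267; V=1.066667+0.080000+-0.026667=1.1200
k=6 src: inc=-0.026667, refl=-0.026667·0.600000=-0.0160; V=1.146667+-0.026667+-0.016000=1.1040
k=7 load: inc=-0.016000, refl=-0.016000·-0.333333=0.0053; V=1.120000+-0.016000+0.005333=1.1093

0 0 source 2.0000
1 2 load 1.3333
2 4 source 0.9333
3 6 load 1.0667
4 8 source 1.1467
5 10 load 1.1200
6 12 source 1.1040
7 14 load 1.1093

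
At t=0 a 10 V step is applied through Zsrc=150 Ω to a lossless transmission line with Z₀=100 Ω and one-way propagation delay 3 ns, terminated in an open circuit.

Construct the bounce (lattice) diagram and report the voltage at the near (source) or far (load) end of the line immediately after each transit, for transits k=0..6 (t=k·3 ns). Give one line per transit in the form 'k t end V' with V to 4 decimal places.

Γ_L=1.000000, Γ_S=0.200000; launch V₁=10·100/250=4.000000
k=0 src: V=4.0000
k=1 load: inc=4.000000, refl=4.000000·1.000000=4.0000; V=0.000000+4.000000+4.000000=8.0000
k=2 src: inc=4.000000, refl=4.000000·0.200000=0.8000; V=4.000000+4.000000+0.800000=8.8000
k=3 load: inc=0.800000, refl=0.800000·1.000000=0.8000; V=8.000000+0.800000+0.800000=9.6000
k=4 src: inc=0.800000, refl=0.800000·0.200000=0.1600; V=8.800000+0.800000+0.160000=9.7600
k=5 load: inc=0.160000, refl=0.160000·1.000000=0.1600; V=9.600000+0.160000+0.160000=9.9200
k=6 src: inc=0.160000, refl=0.160000·0.200000=0.0320; V=9.760000+0.160000+0.032000=9.9520

0 0 source 4.0000
1 3 load 8.0000
2 6 source 8.8000
3 9 load 9.6000
4 12 source 9.7600
5 15 load 9.9200
6 18 source 9.9520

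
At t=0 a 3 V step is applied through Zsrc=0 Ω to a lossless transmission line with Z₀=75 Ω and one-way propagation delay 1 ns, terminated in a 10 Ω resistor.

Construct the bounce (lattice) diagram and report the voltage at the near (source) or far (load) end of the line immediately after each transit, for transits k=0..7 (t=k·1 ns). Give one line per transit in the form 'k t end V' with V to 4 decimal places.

Γ_L=-0.764706, Γ_S=-1.000000; launch V₁=3·75/75=3.000000
k=0 src: V=3.0000
k=1 load: inc=3.000000, refl=3.000000·-0.764706=-2.2941; V=0.000000+3.000000+-2.294118=0.7059
k=2 src: inc=-2.294118, refl=-2.294118·-1.000000=2.2941; V=3.000000+-2.294118+2.294118=3.0000
k=3 load: inc=2.294118, refl=2.294118·-0.764706=-1.7543; V=0.705882+2.294118+-1.754325=1.2457
k=4 src: inc=-1.754325, refl=-1.754325·-1.000000=1.7543; V=3.000000+-1.754325+1.754325=3.0000
k=5 load: inc=1.754325, refl=1.754325·-0.764706=-1.3415; V=1.245675+1.754325+-1.341543=1.6585
k=6 src: inc=-1.341543, refl=-1.341543·-1.000000=1.3415; V=3.000000+-1.341543+1.341543=3.0000
k=7 load: inc=1.341543, refl=1.341543·-0.764706=-1.0259; V=1.658457+1.341543+-1.025886=1.9741

0 0 source 3.0000
1 1 load 0.7059
2 2 source 3.0000
3 3 load 1.2457
4 4 source 3.0000
5 5 load 1.6585
6 6 source 3.0000
7 7 load 1.9741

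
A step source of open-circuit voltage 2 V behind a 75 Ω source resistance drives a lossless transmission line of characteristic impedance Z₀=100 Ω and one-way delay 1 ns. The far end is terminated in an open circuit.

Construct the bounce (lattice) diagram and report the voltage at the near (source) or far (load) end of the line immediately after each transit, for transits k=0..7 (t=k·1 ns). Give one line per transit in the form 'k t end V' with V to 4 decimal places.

0 0 source 1.1429
1 1 load 2.2857
2 2 source 2.1224
3 3 load 1.9592
4 4 source 1.9825
5 5 load 2.0058
6 6 source 2.0025
7 7 load 1.9992

Γ_L=1.000000, Γ_S=-0.142857; launch V₁=2·100/175=1.142857
k=0 src: V=1.1429
k=1 load: inc=1.142857, refl=1.142857·1.000000=1.1429; V=0.000000+1.142857+1.142857=2.2857
k=2 src: inc=1.142857, refl=1.142857·-0.142857=-0.1633; V=1.142857+1.142857+-0.163265=2.1224
k=3 load: inc=-0.163265, refl=-0.163265·1.000000=-0.1633; V=2.285714+-0.163265+-0.163265=1.9592
k=4 src: inc=-0.163265, refl=-0.163265·-0.142857=0.0233; V=2.122449+-0.163265+0.023324=1.9825
k=5 load: inc=0.023324, refl=0.023324·1.000000=0.0233; V=1.959184+0.023324+0.023324=2.0058
k=6 src: inc=0.023324, refl=0.023324·-0.142857=-0.0033; V=1.982507+0.023324+-0.003332=2.0025
k=7 load: inc=-0.003332, refl=-0.003332·1.000000=-0.0033; V=2.005831+-0.003332+-0.003332=1.9992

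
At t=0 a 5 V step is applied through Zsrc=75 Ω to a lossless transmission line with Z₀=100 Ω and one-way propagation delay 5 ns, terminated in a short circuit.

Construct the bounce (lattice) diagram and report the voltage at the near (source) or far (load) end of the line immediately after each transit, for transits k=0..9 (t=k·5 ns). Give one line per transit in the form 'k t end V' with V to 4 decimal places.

Γ_L=-1.000000, Γ_S=-0.142857; launch V₁=5·100/175=2.857143
k=0 src: V=2.8571
k=1 load: inc=2.857143, refl=2.857143·-1.000000=-2.8571; V=0.000000+2.857143+-2.857143=0.0000
k=2 src: inc=-2.857143, refl=-2.857143·-0.142857=0.4082; V=2.857143+-2.857143+0.408163=0.4082
k=3 load: inc=0.408163, refl=0.408163·-1.000000=-0.4082; V=0.000000+0.408163+-0.408163=0.0000
k=4 src: inc=-0.408163, refl=-0.408163·-0.142857=0.0583; V=0.408163+-0.408163+0.058309=0.0583
k=5 load: inc=0.058309, refl=0.058309·-1.000000=-0.0583; V=0.000000+0.058309+-0.058309=0.0000
k=6 src: inc=-0.058309, refl=-0.058309·-0.142857=0.0083; V=0.058309+-0.058309+0.008330=0.0083
k=7 load: inc=0.008330, refl=0.008330·-1.000000=-0.0083; V=0.000000+0.008330+-0.008330=0.0000
k=8 src: inc=-0.008330, refl=-0.008330·-0.142857=0.0012; V=0.008330+-0.008330+0.001190=0.0012
k=9 load: inc=0.001190, refl=0.001190·-1.000000=-0.0012; V=0.000000+0.001190+-0.001190=0.0000

0 0 source 2.8571
1 5 load 0.0000
2 10 source 0.4082
3 15 load 0.0000
4 20 source 0.0583
5 25 load 0.0000
6 30 source 0.0083
7 35 load 0.0000
8 40 source 0.0012
9 45 load 0.0000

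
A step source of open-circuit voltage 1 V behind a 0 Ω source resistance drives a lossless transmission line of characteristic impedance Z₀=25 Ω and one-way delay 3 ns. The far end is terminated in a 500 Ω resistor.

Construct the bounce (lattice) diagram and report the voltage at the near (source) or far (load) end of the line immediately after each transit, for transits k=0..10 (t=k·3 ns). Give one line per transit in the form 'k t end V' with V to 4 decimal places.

Γ_L=0.904762, Γ_S=-1.000000; launch V₁=1·25/25=1.000000
k=0 src: V=1.0000
k=1 load: inc=1.000000, refl=1.000000·0.904762=0.9048; V=0.000000+1.000000+0.904762=1.9048
k=2 src: inc=0.904762, refl=0.904762·-1.000000=-0.9048; V=1.000000+0.904762+-0.904762=1.0000
k=3 load: inc=-0.904762, refl=-0.904762·0.904762=-0.8186; V=1.904762+-0.904762+-0.818594=0.1814
k=4 src: inc=-0.818594, refl=-0.818594·-1.000000=0.8186; V=1.000000+-0.818594+0.818594=1.0000
k=5 load: inc=0.818594, refl=0.818594·0.904762=0.7406; V=0.181406+0.818594+0.740633=1.7406
k=6 src: inc=0.740633, refl=0.740633·-1.000000=-0.7406; V=1.000000+0.740633+-0.740633=1.0000
k=7 load: inc=-0.740633, refl=-0.740633·0.904762=-0.6701; V=1.740633+-0.740633+-0.670096=0.3299
k=8 src: inc=-0.670096, refl=-0.670096·-1.000000=0.6701; V=1.000000+-0.670096+0.670096=1.0000
k=9 load: inc=0.670096, refl=0.670096·0.904762=0.6063; V=0.329904+0.670096+0.606278=1.6063
k=10 src: inc=0.606278, refl=0.606278·-1.000000=-0.6063; V=1.000000+0.606278+-0.606278=1.0000

0 0 source 1.0000
1 3 load 1.9048
2 6 source 1.0000
3 9 load 0.1814
4 12 source 1.0000
5 15 load 1.7406
6 18 source 1.0000
7 21 load 0.3299
8 24 source 1.0000
9 27 load 1.6063
10 30 source 1.0000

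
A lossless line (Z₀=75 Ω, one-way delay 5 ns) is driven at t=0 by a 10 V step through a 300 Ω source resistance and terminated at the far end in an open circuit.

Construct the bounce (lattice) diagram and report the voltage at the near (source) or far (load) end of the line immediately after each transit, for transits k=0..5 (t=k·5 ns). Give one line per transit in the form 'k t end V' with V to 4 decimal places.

0 0 source 2.0000
1 5 load 4.0000
2 10 source 5.2000
3 15 load 6.4000
4 20 source 7.1200
5 25 load 7.8400

Γ_L=1.000000, Γ_S=0.600000; launch V₁=10·75/375=2.000000
k=0 src: V=2.0000
k=1 load: inc=2.000000, refl=2.000000·1.000000=2.0000; V=0.000000+2.000000+2.000000=4.0000
k=2 src: inc=2.000000, refl=2.000000·0.600000=1.2000; V=2.000000+2.000000+1.200000=5.2000
k=3 load: inc=1.200000, refl=1.200000·1.000000=1.2000; V=4.000000+1.200000+1.200000=6.4000
k=4 src: inc=1.200000, refl=1.200000·0.600000=0.7200; V=5.200000+1.200000+0.720000=7.1200
k=5 load: inc=0.720000, refl=0.720000·1.000000=0.7200; V=6.400000+0.720000+0.720000=7.8400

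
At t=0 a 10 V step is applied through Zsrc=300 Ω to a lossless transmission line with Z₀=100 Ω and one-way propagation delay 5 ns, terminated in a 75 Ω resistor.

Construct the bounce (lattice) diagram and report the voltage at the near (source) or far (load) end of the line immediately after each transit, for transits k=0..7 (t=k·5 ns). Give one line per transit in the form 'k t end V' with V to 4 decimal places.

Γ_L=-0.142857, Γ_S=0.500000; launch V₁=10·100/400=2.500000
k=0 src: V=2.5000
k=1 load: inc=2.500000, refl=2.500000·-0.142857=-0.3571; V=0.000000+2.500000+-0.357143=2.1429
k=2 src: inc=-0.357143, refl=-0.357143·0.500000=-0.1786; V=2.500000+-0.357143+-0.178571=1.9643
k=3 load: inc=-0.178571, refl=-0.178571·-0.142857=0.0255; V=2.142857+-0.178571+0.025510=1.9898
k=4 src: inc=0.025510, refl=0.025510·0.500000=0.0128; V=1.964286+0.025510+0.012755=2.0026
k=5 load: inc=0.012755, refl=0.012755·-0.142857=-0.0018; V=1.989796+0.012755+-0.001822=2.0007
k=6 src: inc=-0.001822, refl=-0.001822·0.500000=-0.0009; V=2.002551+-0.001822+-0.000911=1.9998
k=7 load: inc=-0.000911, refl=-0.000911·-0.142857=0.0001; V=2.000729+-0.000911+0.000130=1.9999

0 0 source 2.5000
1 5 load 2.1429
2 10 source 1.9643
3 15 load 1.9898
4 20 source 2.0026
5 25 load 2.0007
6 30 source 1.9998
7 35 load 1.9999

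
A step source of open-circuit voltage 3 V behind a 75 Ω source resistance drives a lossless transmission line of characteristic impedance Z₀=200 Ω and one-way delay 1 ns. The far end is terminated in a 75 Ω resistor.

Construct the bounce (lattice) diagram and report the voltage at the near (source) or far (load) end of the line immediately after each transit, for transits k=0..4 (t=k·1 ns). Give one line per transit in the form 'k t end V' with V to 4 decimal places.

0 0 source 2.1818
1 1 load 1.1901
2 2 source 1.6409
3 3 load 1.4360
4 4 source 1.5291

Γ_L=-0.454545, Γ_S=-0.454545; launch V₁=3·200/275=2.181818
k=0 src: V=2.1818
k=1 load: inc=2.181818, refl=2.181818·-0.454545=-0.9917; V=0.000000+2.181818+-0.991736=1.1901
k=2 src: inc=-0.991736, refl=-0.991736·-0.454545=0.4508; V=2.181818+-0.991736+0.450789=1.6409
k=3 load: inc=0.450789, refl=0.450789·-0.454545=-0.2049; V=1.190083+0.450789+-0.204904=1.4360
k=4 src: inc=-0.204904, refl=-0.204904·-0.454545=0.0931; V=1.640872+-0.204904+0.093138=1.5291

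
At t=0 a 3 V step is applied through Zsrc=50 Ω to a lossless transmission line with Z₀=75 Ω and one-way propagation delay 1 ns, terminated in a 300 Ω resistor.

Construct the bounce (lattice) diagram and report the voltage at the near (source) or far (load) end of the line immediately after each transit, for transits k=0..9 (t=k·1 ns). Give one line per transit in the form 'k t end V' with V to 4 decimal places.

Γ_L=0.600000, Γ_S=-0.200000; launch V₁=3·75/125=1.800000
k=0 src: V=1.8000
k=1 load: inc=1.800000, refl=1.800000·0.600000=1.0800; V=0.000000+1.800000+1.080000=2.8800
k=2 src: inc=1.080000, refl=1.080000·-0.200000=-0.2160; V=1.800000+1.080000+-0.216000=2.6640
k=3 load: inc=-0.216000, refl=-0.216000·0.600000=-0.1296; V=2.880000+-0.216000+-0.129600=2.5344
k=4 src: inc=-0.129600, refl=-0.129600·-0.200000=0.0259; V=2.664000+-0.129600+0.025920=2.5603
k=5 load: inc=0.025920, refl=0.025920·0.600000=0.0156; V=2.534400+0.025920+0.015552=2.5759
k=6 src: inc=0.015552, refl=0.015552·-0.200000=-0.0031; V=2.560320+0.015552+-0.003110=2.5728
k=7 load: inc=-0.003110, refl=-0.003110·0.600000=-0.0019; V=2.575872+-0.003110+-0.001866=2.5709
k=8 src: inc=-0.001866, refl=-0.001866·-0.200000=0.0004; V=2.572762+-0.001866+0.000373=2.5713
k=9 load: inc=0.000373, refl=0.000373·0.600000=0.0002; V=2.570895+0.000373+0.000224=2.5715

0 0 source 1.8000
1 1 load 2.8800
2 2 source 2.6640
3 3 load 2.5344
4 4 source 2.5603
5 5 load 2.5759
6 6 source 2.5728
7 7 load 2.5709
8 8 source 2.5713
9 9 load 2.5715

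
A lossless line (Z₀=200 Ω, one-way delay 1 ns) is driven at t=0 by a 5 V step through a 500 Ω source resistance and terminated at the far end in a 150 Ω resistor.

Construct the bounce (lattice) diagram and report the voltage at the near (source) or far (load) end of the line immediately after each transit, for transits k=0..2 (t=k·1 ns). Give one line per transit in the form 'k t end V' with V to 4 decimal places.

Γ_L=-0.142857, Γ_S=0.428571; launch V₁=5·200/700=1.428571
k=0 src: V=1.4286
k=1 load: inc=1.428571, refl=1.428571·-0.142857=-0.2041; V=0.000000+1.428571+-0.204082=1.2245
k=2 src: inc=-0.204082, refl=-0.204082·0.428571=-0.0875; V=1.428571+-0.204082+-0.087464=1.1370

0 0 source 1.4286
1 1 load 1.2245
2 2 source 1.1370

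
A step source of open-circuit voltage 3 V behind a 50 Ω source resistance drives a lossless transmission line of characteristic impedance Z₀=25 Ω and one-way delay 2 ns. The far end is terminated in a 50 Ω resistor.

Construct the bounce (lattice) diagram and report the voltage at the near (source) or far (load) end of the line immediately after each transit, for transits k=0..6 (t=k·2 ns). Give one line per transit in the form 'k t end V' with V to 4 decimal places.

0 0 source 1.0000
1 2 load 1.3333
2 4 source 1.4444
3 6 load 1.4815
4 8 source 1.4938
5 10 load 1.4979
6 12 source 1.4993

Γ_L=0.333333, Γ_S=0.333333; launch V₁=3·25/75=1.000000
k=0 src: V=1.0000
k=1 load: inc=1.000000, refl=1.000000·0.333333=0.3333; V=0.000000+1.000000+0.333333=1.3333
k=2 src: inc=0.333333, refl=0.333333·0.333333=0.1111; V=1.000000+0.333333+0.111111=1.4444
k=3 load: inc=0.111111, refl=0.111111·0.333333=0.0370; V=1.333333+0.111111+0.037037=1.4815
k=4 src: inc=0.037037, refl=0.037037·0.333333=0.0123; V=1.444444+0.037037+0.012346=1.4938
k=5 load: inc=0.012346, refl=0.012346·0.333333=0.0041; V=1.481481+0.012346+0.004115=1.4979
k=6 src: inc=0.004115, refl=0.004115·0.333333=0.0014; V=1.493827+0.004115+0.001372=1.4993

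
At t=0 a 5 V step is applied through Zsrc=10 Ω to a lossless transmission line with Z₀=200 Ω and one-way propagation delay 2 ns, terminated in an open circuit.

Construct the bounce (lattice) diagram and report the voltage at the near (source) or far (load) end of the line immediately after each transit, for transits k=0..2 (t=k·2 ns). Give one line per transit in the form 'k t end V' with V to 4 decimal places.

0 0 source 4.7619
1 2 load 9.5238
2 4 source 5.2154

Γ_L=1.000000, Γ_S=-0.904762; launch V₁=5·200/210=4.761905
k=0 src: V=4.7619
k=1 load: inc=4.761905, refl=4.761905·1.000000=4.7619; V=0.000000+4.761905+4.761905=9.5238
k=2 src: inc=4.761905, refl=4.761905·-0.904762=-4.3084; V=4.761905+4.761905+-4.308390=5.2154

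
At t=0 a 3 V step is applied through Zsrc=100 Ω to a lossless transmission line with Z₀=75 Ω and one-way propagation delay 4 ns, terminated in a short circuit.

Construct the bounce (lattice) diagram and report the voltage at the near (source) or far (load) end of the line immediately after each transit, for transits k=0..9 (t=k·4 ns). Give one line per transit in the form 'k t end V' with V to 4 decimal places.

0 0 source 1.2857
1 4 load 0.0000
2 8 source -0.1837
3 12 load 0.0000
4 16 source 0.0262
5 20 load 0.0000
6 24 source -0.0037
7 28 load 0.0000
8 32 source 0.0005
9 36 load 0.0000

Γ_L=-1.000000, Γ_S=0.142857; launch V₁=3·75/175=1.285714
k=0 src: V=1.2857
k=1 load: inc=1.285714, refl=1.285714·-1.000000=-1.2857; V=0.000000+1.285714+-1.285714=0.0000
k=2 src: inc=-1.285714, refl=-1.285714·0.142857=-0.1837; V=1.285714+-1.285714+-0.183673=-0.1837
k=3 load: inc=-0.183673, refl=-0.183673·-1.000000=0.1837; V=0.000000+-0.183673+0.183673=0.0000
k=4 src: inc=0.183673, refl=0.183673·0.142857=0.0262; V=-0.183673+0.183673+0.026239=0.0262
k=5 load: inc=0.026239, refl=0.026239·-1.000000=-0.0262; V=0.000000+0.026239+-0.026239=0.0000
k=6 src: inc=-0.026239, refl=-0.026239·0.142857=-0.0037; V=0.026239+-0.026239+-0.003748=-0.0037
k=7 load: inc=-0.003748, refl=-0.003748·-1.000000=0.0037; V=0.000000+-0.003748+0.003748=0.0000
k=8 src: inc=0.003748, refl=0.003748·0.142857=0.0005; V=-0.003748+0.003748+0.000535=0.0005
k=9 load: inc=0.000535, refl=0.000535·-1.000000=-0.0005; V=0.000000+0.000535+-0.000535=0.0000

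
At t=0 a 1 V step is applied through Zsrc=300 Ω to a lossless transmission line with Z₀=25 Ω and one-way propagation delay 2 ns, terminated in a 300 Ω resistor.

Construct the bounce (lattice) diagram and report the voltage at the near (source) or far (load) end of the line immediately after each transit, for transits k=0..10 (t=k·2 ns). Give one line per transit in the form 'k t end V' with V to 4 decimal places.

0 0 source 0.0769
1 2 load 0.1420
2 4 source 0.1971
3 6 load 0.2437
4 8 source 0.2831
5 10 load 0.3165
6 12 source 0.3447
7 14 load 0.3686
8 16 source 0.3888
9 18 load 0.4059
10 20 source 0.4204

Γ_L=0.846154, Γ_S=0.846154; launch V₁=1·25/325=0.076923
k=0 src: V=0.0769
k=1 load: inc=0.076923, refl=0.076923·0.846154=0.0651; V=0.000000+0.076923+0.065089=0.1420
k=2 src: inc=0.065089, refl=0.065089·0.846154=0.0551; V=0.076923+0.065089+0.055075=0.1971
k=3 load: inc=0.055075, refl=0.055075·0.846154=0.0466; V=0.142012+0.055075+0.046602=0.2437
k=4 src: inc=0.046602, refl=0.046602·0.846154=0.0394; V=0.197087+0.046602+0.039432=0.2831
k=5 load: inc=0.039432, refl=0.039432·0.846154=0.0334; V=0.243689+0.039432+0.033366=0.3165
k=6 src: inc=0.033366, refl=0.033366·0.846154=0.0282; V=0.283121+0.033366+0.028233=0.3447
k=7 load: inc=0.028233, refl=0.028233·0.846154=0.0239; V=0.316487+0.028233+0.023889=0.3686
k=8 src: inc=0.023889, refl=0.023889·0.846154=0.0202; V=0.344720+0.023889+0.020214=0.3888
k=9 load: inc=0.020214, refl=0.020214·0.846154=0.0171; V=0.368609+0.020214+0.017104=0.4059
k=10 src: inc=0.017104, refl=0.017104·0.846154=0.0145; V=0.388823+0.017104+0.014473=0.4204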